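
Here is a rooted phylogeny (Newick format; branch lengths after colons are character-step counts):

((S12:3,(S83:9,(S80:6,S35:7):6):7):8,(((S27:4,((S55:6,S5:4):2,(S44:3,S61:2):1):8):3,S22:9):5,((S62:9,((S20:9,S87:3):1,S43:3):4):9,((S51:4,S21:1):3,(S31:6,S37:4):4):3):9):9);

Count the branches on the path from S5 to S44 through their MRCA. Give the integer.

The MRCA of S5 and S44 is the node subtending ((S55,S5),(S44,S61)).
From S5 up to that node: 2 branches. From S44 up to the same node: 2 branches. Total: 2 + 2 = 4.

4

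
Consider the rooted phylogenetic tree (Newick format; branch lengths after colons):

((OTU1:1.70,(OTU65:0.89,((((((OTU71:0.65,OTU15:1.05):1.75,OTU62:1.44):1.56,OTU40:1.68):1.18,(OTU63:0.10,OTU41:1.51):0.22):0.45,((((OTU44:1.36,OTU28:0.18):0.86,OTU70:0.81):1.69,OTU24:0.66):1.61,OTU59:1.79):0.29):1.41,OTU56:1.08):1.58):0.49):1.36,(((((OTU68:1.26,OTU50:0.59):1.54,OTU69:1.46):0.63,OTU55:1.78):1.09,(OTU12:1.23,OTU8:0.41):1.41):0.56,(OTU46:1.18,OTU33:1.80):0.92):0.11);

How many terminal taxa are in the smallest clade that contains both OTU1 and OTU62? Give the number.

The MRCA of OTU1 and OTU62 is the node subtending (OTU1,(OTU65,((((((OTU71,OTU15),OTU62),OTU40),(OTU63,OTU41)),((((OTU44,OTU28),OTU70),OTU24),OTU59)),OTU56))).
That clade contains 14 terminal taxa: OTU1, OTU15, OTU24, OTU28, OTU40, OTU41, OTU44, OTU56, OTU59, OTU62, OTU63, OTU65, OTU70, OTU71.

14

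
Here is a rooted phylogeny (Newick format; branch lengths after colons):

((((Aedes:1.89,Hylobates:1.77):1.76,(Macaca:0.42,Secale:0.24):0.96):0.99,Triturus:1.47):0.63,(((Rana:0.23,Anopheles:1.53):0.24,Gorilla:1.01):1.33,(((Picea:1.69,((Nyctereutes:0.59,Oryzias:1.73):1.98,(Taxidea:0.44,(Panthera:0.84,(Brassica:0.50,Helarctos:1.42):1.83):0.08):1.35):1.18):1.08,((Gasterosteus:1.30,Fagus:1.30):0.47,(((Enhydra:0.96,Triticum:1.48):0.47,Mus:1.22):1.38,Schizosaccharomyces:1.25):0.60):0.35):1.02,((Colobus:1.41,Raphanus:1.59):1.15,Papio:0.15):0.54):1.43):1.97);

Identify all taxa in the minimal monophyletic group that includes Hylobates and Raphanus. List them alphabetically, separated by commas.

Aedes, Anopheles, Brassica, Colobus, Enhydra, Fagus, Gasterosteus, Gorilla, Helarctos, Hylobates, Macaca, Mus, Nyctereutes, Oryzias, Panthera, Papio, Picea, Rana, Raphanus, Schizosaccharomyces, Secale, Taxidea, Triticum, Triturus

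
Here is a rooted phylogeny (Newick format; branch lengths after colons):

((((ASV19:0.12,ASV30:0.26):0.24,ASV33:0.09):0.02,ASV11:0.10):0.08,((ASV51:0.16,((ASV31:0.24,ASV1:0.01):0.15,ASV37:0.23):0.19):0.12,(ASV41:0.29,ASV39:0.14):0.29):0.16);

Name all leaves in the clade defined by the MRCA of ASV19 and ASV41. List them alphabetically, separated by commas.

Tracing ASV19: it sits inside (ASV19,ASV30).
Tracing ASV41: it sits inside (ASV41,ASV39).
The smallest clade enclosing both is the whole tree (their MRCA is the root), so the answer is all 10 tips in alphabetical order.

ASV1, ASV11, ASV19, ASV30, ASV31, ASV33, ASV37, ASV39, ASV41, ASV51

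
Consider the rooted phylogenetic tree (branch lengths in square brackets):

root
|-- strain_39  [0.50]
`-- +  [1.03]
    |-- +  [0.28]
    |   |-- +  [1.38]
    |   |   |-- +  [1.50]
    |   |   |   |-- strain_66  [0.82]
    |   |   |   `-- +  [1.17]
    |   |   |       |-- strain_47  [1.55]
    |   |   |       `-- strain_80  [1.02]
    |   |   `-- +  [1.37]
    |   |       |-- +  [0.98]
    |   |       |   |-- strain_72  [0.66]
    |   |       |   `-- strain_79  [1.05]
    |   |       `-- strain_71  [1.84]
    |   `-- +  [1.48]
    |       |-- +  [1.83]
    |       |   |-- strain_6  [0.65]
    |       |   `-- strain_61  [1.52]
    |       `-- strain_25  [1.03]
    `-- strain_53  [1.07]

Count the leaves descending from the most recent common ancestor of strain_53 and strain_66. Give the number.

10

The MRCA of strain_53 and strain_66 is the node subtending ((((strain_66,(strain_47,strain_80)),((strain_72,strain_79),strain_71)),((strain_6,strain_61),strain_25)),strain_53).
That clade contains 10 terminal taxa: strain_25, strain_47, strain_53, strain_6, strain_61, strain_66, strain_71, strain_72, strain_79, strain_80.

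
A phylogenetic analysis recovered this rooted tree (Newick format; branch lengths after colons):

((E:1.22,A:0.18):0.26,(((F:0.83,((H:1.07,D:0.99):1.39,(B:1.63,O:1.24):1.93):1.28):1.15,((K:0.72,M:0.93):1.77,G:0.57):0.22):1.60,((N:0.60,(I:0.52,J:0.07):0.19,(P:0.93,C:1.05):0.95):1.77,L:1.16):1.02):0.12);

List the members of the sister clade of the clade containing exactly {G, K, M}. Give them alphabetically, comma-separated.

The clade containing exactly {G, K, M} attaches to the tree at the node subtending ((F,((H,D),(B,O))),((K,M),G)).
The other lineage descending from that same node — the sister group — is (F,((H,D),(B,O))); its 5 tips in alphabetical order are the answer.

B, D, F, H, O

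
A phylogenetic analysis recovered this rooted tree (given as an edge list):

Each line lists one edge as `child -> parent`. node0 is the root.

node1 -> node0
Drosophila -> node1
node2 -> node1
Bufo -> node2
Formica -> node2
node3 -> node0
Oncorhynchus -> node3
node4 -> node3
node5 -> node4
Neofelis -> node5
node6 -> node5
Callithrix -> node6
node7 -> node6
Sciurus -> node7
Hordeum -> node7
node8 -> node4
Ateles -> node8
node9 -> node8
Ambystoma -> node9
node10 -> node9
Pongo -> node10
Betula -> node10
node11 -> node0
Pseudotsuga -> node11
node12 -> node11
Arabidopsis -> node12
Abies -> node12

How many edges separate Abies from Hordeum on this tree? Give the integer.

9

The MRCA of Abies and Hordeum is the root of the tree.
From Abies up to that node: 3 branches. From Hordeum up to the same node: 6 branches. Total: 3 + 6 = 9.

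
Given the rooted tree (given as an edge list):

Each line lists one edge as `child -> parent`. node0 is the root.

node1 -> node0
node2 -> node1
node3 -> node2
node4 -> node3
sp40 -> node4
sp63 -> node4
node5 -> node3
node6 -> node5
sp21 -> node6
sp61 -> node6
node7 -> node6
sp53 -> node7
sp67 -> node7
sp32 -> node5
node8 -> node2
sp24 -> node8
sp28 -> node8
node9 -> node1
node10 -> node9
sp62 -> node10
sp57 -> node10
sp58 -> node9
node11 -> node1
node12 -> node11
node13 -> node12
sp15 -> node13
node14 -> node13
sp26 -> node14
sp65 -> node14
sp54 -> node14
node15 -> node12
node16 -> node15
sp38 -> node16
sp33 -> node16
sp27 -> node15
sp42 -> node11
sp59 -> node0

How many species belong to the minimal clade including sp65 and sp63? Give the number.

The MRCA of sp65 and sp63 is the node subtending ((((sp40,sp63),((sp21,sp61,(sp53,sp67)),sp32)),(sp24,sp28)),((sp62,sp57),sp58),(((sp15,(sp26,sp65,sp54)),((sp38,sp33),sp27)),sp42)).
That clade contains 20 terminal taxa: sp15, sp21, sp24, sp26, sp27, sp28, sp32, sp33, sp38, sp40, sp42, sp53, sp54, sp57, sp58, sp61, sp62, sp63, sp65, sp67.

20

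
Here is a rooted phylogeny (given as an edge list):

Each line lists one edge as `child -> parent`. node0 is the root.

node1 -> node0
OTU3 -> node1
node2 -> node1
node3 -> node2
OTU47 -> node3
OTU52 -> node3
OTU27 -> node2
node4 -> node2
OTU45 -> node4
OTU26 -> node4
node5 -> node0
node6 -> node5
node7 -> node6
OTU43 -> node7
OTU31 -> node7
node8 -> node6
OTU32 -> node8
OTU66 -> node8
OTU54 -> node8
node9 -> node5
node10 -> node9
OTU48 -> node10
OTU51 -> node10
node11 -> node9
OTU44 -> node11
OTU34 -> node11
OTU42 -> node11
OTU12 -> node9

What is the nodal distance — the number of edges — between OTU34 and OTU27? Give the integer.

The MRCA of OTU34 and OTU27 is the root of the tree.
From OTU34 up to that node: 4 branches. From OTU27 up to the same node: 3 branches. Total: 4 + 3 = 7.

7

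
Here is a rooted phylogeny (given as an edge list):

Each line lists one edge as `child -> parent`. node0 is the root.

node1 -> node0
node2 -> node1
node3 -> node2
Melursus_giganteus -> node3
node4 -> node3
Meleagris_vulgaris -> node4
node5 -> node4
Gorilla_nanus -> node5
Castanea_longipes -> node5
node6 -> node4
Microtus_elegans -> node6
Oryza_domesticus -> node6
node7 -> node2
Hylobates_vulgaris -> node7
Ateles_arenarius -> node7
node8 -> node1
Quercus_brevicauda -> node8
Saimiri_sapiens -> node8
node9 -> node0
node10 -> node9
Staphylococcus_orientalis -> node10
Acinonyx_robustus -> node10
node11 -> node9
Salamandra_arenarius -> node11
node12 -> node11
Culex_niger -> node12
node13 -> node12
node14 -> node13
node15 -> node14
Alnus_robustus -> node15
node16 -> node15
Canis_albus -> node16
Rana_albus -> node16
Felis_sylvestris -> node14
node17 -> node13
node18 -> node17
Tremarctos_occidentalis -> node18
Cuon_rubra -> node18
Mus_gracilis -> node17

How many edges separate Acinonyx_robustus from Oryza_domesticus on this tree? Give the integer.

The MRCA of Acinonyx_robustus and Oryza_domesticus is the root of the tree.
From Acinonyx_robustus up to that node: 3 branches. From Oryza_domesticus up to the same node: 6 branches. Total: 3 + 6 = 9.

9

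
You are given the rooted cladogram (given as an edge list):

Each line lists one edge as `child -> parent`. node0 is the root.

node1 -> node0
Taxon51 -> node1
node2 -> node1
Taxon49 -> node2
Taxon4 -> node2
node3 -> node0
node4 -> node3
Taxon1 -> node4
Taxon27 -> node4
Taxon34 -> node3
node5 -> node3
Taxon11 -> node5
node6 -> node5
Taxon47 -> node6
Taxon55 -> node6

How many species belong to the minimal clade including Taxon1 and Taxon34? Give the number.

The MRCA of Taxon1 and Taxon34 is the node subtending ((Taxon1,Taxon27),Taxon34,(Taxon11,(Taxon47,Taxon55))).
That clade contains 6 terminal taxa: Taxon1, Taxon11, Taxon27, Taxon34, Taxon47, Taxon55.

6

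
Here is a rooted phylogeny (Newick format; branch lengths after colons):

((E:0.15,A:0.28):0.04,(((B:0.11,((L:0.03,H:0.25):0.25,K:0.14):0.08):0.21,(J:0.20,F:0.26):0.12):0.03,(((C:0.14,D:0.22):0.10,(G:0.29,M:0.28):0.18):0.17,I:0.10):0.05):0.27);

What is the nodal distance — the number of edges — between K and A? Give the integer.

7

The MRCA of K and A is the root of the tree.
From K up to that node: 5 branches. From A up to the same node: 2 branches. Total: 5 + 2 = 7.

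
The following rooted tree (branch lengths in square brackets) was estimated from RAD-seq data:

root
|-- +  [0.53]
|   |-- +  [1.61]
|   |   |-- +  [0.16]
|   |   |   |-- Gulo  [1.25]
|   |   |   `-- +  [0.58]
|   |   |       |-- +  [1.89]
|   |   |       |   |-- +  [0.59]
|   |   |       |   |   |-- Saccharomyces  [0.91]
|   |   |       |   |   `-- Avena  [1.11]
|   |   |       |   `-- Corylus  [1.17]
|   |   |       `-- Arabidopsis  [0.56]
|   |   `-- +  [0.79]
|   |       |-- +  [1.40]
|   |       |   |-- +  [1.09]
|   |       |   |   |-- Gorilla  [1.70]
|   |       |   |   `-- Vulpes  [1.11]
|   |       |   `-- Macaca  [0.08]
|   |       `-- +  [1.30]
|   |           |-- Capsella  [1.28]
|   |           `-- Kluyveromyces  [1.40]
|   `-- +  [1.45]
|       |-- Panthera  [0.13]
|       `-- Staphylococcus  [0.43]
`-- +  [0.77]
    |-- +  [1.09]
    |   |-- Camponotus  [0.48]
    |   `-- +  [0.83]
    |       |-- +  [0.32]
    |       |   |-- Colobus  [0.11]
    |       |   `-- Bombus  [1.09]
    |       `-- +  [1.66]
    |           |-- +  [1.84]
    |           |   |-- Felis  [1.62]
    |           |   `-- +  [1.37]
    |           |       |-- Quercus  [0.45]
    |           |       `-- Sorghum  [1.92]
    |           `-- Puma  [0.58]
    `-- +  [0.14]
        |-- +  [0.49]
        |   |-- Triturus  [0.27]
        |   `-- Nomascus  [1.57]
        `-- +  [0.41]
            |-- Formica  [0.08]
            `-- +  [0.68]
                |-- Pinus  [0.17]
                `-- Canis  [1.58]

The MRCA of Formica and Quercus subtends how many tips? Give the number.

The MRCA of Formica and Quercus is the node subtending ((Camponotus,((Colobus,Bombus),((Felis,(Quercus,Sorghum)),Puma))),((Triturus,Nomascus),(Formica,(Pinus,Canis)))).
That clade contains 12 terminal taxa: Bombus, Camponotus, Canis, Colobus, Felis, Formica, Nomascus, Pinus, Puma, Quercus, Sorghum, Triturus.

12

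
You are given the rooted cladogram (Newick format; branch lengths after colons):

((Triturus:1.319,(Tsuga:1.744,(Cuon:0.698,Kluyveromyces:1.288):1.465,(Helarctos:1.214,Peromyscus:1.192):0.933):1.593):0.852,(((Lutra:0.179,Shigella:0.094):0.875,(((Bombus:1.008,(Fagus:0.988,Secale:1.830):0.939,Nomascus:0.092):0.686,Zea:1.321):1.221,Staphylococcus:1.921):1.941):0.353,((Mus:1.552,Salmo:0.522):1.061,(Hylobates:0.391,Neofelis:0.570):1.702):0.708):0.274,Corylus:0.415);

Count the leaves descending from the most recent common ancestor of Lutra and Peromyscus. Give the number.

19

The MRCA of Lutra and Peromyscus is the root, so the clade is the entire tree.
That clade contains 19 terminal taxa: Bombus, Corylus, Cuon, Fagus, Helarctos, Hylobates, Kluyveromyces, Lutra, Mus, Neofelis, Nomascus, Peromyscus, Salmo, Secale, Shigella, Staphylococcus, Triturus, Tsuga, Zea.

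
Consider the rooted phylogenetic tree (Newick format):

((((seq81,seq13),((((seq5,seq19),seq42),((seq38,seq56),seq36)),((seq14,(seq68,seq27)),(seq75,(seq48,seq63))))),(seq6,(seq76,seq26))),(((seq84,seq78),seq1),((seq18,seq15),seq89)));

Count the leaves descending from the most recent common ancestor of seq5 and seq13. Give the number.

The MRCA of seq5 and seq13 is the node subtending ((seq81,seq13),((((seq5,seq19),seq42),((seq38,seq56),seq36)),((seq14,(seq68,seq27)),(seq75,(seq48,seq63))))).
That clade contains 14 terminal taxa: seq13, seq14, seq19, seq27, seq36, seq38, seq42, seq48, seq5, seq56, seq63, seq68, seq75, seq81.

14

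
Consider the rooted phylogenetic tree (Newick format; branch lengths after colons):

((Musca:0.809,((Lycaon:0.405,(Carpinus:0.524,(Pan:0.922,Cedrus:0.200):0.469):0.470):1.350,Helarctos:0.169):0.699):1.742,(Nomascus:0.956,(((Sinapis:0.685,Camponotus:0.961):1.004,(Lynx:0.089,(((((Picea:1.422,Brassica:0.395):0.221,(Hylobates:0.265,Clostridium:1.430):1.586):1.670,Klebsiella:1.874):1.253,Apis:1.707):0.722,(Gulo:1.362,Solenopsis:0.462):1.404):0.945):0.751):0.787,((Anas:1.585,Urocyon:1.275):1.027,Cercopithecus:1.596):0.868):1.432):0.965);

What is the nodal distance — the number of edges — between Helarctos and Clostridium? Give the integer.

13

The MRCA of Helarctos and Clostridium is the root of the tree.
From Helarctos up to that node: 3 branches. From Clostridium up to the same node: 10 branches. Total: 3 + 10 = 13.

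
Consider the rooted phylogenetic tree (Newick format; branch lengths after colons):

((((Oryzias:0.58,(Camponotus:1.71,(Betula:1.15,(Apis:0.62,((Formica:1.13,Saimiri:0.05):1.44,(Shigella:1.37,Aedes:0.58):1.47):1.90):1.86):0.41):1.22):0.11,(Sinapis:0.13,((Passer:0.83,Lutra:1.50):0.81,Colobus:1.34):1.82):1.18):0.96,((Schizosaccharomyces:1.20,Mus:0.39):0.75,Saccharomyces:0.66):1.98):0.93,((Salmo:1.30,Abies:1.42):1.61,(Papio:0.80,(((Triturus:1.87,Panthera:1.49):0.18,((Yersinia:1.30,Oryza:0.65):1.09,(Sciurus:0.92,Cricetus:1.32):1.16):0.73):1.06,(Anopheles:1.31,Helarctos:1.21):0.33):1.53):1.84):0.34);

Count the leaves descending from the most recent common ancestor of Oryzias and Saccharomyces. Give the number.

The MRCA of Oryzias and Saccharomyces is the node subtending (((Oryzias,(Camponotus,(Betula,(Apis,((Formica,Saimiri),(Shigella,Aedes)))))),(Sinapis,((Passer,Lutra),Colobus))),((Schizosaccharomyces,Mus),Saccharomyces)).
That clade contains 15 terminal taxa: Aedes, Apis, Betula, Camponotus, Colobus, Formica, Lutra, Mus, Oryzias, Passer, Saccharomyces, Saimiri, Schizosaccharomyces, Shigella, Sinapis.

15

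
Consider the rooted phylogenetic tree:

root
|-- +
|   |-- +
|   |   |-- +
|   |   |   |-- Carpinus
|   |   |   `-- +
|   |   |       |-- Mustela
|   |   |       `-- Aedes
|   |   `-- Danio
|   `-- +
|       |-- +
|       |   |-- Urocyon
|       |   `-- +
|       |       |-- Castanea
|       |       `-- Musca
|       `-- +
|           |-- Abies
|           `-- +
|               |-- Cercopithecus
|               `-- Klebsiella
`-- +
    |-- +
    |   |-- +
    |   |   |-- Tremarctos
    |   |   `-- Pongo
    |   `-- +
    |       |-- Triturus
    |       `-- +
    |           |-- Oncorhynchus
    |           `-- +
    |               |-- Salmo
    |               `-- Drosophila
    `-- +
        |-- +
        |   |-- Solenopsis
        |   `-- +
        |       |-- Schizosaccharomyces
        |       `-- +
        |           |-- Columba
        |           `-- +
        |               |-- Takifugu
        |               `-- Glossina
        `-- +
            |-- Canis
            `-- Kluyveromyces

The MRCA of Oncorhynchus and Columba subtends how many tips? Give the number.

13

The MRCA of Oncorhynchus and Columba is the node subtending (((Tremarctos,Pongo),(Triturus,(Oncorhynchus,(Salmo,Drosophila)))),((Solenopsis,(Schizosaccharomyces,(Columba,(Takifugu,Glossina)))),(Canis,Kluyveromyces))).
That clade contains 13 terminal taxa: Canis, Columba, Drosophila, Glossina, Kluyveromyces, Oncorhynchus, Pongo, Salmo, Schizosaccharomyces, Solenopsis, Takifugu, Tremarctos, Triturus.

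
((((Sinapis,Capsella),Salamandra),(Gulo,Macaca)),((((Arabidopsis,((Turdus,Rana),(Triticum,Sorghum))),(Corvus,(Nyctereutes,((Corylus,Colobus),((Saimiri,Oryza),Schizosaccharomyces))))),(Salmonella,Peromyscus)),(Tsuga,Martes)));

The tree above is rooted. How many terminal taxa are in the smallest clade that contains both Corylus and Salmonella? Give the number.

The MRCA of Corylus and Salmonella is the node subtending (((Arabidopsis,((Turdus,Rana),(Triticum,Sorghum))),(Corvus,(Nyctereutes,((Corylus,Colobus),((Saimiri,Oryza),Schizosaccharomyces))))),(Salmonella,Peromyscus)).
That clade contains 14 terminal taxa: Arabidopsis, Colobus, Corvus, Corylus, Nyctereutes, Oryza, Peromyscus, Rana, Saimiri, Salmonella, Schizosaccharomyces, Sorghum, Triticum, Turdus.

14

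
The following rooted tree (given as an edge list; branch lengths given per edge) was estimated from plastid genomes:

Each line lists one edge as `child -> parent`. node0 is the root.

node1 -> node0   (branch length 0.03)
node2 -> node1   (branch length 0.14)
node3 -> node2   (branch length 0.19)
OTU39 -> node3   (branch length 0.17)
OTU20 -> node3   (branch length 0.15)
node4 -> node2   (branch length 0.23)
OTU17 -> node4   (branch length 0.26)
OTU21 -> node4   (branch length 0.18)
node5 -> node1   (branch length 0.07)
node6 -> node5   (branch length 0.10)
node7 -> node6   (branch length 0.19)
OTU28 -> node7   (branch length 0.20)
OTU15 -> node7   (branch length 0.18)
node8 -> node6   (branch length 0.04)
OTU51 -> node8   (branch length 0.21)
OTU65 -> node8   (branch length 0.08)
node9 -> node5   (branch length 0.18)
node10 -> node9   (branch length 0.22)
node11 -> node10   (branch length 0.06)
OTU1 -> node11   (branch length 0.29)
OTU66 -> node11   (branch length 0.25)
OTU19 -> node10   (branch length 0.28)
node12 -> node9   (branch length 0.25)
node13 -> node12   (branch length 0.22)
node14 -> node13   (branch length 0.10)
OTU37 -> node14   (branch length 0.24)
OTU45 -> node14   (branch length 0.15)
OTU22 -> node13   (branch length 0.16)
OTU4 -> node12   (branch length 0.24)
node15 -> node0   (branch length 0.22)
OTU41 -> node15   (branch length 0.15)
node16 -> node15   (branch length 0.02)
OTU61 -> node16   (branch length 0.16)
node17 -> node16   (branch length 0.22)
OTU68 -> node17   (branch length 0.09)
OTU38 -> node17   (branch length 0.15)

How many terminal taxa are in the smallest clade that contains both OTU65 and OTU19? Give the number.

11

The MRCA of OTU65 and OTU19 is the node subtending (((OTU28,OTU15),(OTU51,OTU65)),(((OTU1,OTU66),OTU19),(((OTU37,OTU45),OTU22),OTU4))).
That clade contains 11 terminal taxa: OTU1, OTU15, OTU19, OTU22, OTU28, OTU37, OTU4, OTU45, OTU51, OTU65, OTU66.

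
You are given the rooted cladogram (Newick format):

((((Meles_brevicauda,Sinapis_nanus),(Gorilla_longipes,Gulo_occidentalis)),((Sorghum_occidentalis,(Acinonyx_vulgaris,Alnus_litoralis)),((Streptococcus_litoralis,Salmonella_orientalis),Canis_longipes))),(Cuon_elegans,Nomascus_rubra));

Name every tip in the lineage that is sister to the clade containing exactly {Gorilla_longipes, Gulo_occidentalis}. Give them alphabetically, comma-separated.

The clade containing exactly {Gorilla_longipes, Gulo_occidentalis} attaches to the tree at the node subtending ((Meles_brevicauda,Sinapis_nanus),(Gorilla_longipes,Gulo_occidentalis)).
The other lineage descending from that same node — the sister group — is (Meles_brevicauda,Sinapis_nanus); its 2 tips in alphabetical order are the answer.

Meles_brevicauda, Sinapis_nanus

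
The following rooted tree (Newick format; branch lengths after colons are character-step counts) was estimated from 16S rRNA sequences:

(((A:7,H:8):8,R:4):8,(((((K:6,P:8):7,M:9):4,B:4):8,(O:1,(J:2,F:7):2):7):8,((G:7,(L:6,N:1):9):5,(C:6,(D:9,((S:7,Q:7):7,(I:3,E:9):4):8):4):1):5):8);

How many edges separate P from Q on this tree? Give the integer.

The MRCA of P and Q is the node subtending (((((K,P),M),B),(O,(J,F))),((G,(L,N)),(C,(D,((S,Q),(I,E)))))).
From P up to that node: 5 branches. From Q up to the same node: 6 branches. Total: 5 + 6 = 11.

11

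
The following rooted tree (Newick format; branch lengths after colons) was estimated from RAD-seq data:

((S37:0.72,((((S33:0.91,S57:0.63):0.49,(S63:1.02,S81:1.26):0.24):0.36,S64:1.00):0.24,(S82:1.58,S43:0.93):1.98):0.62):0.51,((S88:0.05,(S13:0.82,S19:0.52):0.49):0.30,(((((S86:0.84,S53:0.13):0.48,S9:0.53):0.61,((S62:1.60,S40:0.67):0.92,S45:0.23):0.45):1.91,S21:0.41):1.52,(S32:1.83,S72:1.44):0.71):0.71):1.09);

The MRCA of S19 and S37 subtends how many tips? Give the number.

20

The MRCA of S19 and S37 is the root, so the clade is the entire tree.
That clade contains 20 terminal taxa: S13, S19, S21, S32, S33, S37, S40, S43, S45, S53, S57, S62, S63, S64, S72, S81, S82, S86, S88, S9.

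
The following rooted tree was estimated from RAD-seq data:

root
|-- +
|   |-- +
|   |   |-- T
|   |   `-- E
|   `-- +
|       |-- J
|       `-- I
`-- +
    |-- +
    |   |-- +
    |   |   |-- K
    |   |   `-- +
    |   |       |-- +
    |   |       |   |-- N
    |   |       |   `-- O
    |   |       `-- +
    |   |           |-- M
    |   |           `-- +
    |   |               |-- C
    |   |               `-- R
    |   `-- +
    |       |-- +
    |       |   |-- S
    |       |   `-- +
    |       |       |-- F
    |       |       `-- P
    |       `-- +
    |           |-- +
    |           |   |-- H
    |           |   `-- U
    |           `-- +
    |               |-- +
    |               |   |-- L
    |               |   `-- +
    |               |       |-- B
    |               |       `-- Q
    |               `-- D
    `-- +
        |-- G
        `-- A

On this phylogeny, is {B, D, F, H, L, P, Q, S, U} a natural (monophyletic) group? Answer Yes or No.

Yes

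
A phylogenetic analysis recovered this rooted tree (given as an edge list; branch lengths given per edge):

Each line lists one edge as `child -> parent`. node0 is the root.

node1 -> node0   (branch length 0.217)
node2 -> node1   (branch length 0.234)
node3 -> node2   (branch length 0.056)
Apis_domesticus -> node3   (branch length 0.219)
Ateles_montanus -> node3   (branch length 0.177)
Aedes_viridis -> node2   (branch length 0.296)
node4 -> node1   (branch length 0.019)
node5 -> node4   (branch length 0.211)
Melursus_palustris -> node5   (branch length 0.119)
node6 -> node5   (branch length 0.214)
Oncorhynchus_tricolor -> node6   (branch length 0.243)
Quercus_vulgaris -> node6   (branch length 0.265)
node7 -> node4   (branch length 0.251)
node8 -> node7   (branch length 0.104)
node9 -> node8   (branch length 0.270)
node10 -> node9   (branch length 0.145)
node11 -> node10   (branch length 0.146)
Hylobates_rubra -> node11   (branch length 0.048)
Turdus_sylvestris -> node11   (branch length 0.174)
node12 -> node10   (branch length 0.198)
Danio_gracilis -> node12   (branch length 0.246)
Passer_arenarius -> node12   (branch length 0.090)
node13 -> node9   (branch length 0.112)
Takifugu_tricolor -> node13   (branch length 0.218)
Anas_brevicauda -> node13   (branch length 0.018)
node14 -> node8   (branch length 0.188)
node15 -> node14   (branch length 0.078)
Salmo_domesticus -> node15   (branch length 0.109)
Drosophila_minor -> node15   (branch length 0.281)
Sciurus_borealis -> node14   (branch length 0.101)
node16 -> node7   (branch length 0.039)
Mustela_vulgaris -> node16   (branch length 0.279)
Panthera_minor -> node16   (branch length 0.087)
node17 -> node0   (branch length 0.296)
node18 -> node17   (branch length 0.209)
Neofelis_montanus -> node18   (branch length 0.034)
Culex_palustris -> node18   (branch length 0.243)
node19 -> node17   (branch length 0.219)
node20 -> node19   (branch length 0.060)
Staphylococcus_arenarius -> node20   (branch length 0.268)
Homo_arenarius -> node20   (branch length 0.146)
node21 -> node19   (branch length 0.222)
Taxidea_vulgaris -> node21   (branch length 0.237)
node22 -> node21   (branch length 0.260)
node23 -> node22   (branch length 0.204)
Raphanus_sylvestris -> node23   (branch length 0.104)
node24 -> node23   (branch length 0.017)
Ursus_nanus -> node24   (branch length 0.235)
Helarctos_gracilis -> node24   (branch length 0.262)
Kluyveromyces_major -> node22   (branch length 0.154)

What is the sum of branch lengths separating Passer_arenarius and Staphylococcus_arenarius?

2.137

The path runs Passer_arenarius → … → MRCA → … → Staphylococcus_arenarius; the MRCA is the root of the tree.
Branch lengths along that path: 0.090 + 0.198 + 0.145 + 0.270 + 0.104 + 0.251 + 0.019 + 0.217 + 0.296 + 0.219 + 0.060 + 0.268 = 2.137.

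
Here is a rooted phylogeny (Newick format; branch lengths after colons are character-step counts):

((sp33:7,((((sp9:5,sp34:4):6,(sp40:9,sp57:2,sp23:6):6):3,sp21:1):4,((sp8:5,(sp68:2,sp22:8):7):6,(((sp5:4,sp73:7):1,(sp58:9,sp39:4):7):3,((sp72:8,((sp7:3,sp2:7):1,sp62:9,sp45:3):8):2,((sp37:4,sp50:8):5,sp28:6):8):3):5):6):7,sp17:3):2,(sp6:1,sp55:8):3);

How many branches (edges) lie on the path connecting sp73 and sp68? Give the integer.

7

The MRCA of sp73 and sp68 is the node subtending ((sp8,(sp68,sp22)),(((sp5,sp73),(sp58,sp39)),((sp72,((sp7,sp2),sp62,sp45)),((sp37,sp50),sp28)))).
From sp73 up to that node: 4 branches. From sp68 up to the same node: 3 branches. Total: 4 + 3 = 7.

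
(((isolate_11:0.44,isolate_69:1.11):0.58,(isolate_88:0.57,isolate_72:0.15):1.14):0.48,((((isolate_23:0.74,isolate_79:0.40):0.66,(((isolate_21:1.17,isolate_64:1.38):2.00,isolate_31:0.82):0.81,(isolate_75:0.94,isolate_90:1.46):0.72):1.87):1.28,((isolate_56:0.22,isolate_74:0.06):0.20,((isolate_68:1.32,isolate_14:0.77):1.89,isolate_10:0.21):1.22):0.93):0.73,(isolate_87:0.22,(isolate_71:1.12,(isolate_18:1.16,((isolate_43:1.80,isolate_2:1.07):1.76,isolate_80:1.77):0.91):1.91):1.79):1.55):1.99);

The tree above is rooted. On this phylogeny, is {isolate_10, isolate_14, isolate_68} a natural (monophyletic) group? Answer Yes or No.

The most recent common ancestor of these taxa subtends ((isolate_68,isolate_14),isolate_10).
That clade has exactly 3 tips — every listed taxon and nothing else — so the group is monophyletic.

Yes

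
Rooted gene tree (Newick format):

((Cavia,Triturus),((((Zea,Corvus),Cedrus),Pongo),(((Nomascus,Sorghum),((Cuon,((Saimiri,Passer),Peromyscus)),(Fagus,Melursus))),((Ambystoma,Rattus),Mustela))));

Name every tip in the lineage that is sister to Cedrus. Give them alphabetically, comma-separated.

Cedrus attaches to the tree at the node subtending ((Zea,Corvus),Cedrus).
The other lineage descending from that same node — the sister group — is (Zea,Corvus); its 2 tips in alphabetical order are the answer.

Corvus, Zea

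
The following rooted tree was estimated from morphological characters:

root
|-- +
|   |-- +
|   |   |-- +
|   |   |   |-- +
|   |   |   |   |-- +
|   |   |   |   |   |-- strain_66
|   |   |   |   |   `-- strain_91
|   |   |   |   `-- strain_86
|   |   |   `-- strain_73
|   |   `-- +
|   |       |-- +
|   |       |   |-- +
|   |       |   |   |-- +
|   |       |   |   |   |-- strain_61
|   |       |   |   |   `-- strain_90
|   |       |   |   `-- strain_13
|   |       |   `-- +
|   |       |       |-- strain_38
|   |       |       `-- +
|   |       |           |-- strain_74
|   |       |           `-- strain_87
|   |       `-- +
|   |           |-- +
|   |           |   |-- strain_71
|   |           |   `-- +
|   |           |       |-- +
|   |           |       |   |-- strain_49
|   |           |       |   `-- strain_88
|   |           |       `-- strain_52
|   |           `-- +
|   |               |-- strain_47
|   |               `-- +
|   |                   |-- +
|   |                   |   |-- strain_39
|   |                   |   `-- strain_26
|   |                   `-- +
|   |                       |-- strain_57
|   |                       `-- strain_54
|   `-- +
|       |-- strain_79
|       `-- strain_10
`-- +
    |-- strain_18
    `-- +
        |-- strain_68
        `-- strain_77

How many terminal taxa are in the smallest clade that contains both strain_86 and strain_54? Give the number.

The MRCA of strain_86 and strain_54 is the node subtending ((((strain_66,strain_91),strain_86),strain_73),((((strain_61,strain_90),strain_13),(strain_38,(strain_74,strain_87))),((strain_71,((strain_49,strain_88),strain_52)),(strain_47,((strain_39,strain_26),(strain_57,strain_54)))))).
That clade contains 19 terminal taxa: strain_13, strain_26, strain_38, strain_39, strain_47, strain_49, strain_52, strain_54, strain_57, strain_61, strain_66, strain_71, strain_73, strain_74, strain_86, strain_87, strain_88, strain_90, strain_91.

19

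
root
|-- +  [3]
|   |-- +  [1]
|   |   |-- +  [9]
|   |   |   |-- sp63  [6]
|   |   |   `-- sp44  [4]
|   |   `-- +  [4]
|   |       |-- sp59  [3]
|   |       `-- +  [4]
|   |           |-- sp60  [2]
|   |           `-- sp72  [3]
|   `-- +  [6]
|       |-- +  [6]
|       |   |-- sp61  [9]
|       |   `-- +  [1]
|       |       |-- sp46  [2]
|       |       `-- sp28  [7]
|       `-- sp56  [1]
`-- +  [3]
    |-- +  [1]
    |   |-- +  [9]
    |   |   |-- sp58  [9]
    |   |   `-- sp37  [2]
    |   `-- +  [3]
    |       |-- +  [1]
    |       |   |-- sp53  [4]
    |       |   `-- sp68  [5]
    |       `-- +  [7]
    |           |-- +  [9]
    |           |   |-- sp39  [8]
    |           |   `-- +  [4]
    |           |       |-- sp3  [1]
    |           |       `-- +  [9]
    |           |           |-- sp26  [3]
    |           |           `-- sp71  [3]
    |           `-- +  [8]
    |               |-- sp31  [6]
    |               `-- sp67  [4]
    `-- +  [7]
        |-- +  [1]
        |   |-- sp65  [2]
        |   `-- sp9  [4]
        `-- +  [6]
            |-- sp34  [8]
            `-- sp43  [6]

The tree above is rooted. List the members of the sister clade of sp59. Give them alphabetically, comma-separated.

sp59 attaches to the tree at the node subtending (sp59,(sp60,sp72)).
The other lineage descending from that same node — the sister group — is (sp60,sp72); its 2 tips in alphabetical order are the answer.

sp60, sp72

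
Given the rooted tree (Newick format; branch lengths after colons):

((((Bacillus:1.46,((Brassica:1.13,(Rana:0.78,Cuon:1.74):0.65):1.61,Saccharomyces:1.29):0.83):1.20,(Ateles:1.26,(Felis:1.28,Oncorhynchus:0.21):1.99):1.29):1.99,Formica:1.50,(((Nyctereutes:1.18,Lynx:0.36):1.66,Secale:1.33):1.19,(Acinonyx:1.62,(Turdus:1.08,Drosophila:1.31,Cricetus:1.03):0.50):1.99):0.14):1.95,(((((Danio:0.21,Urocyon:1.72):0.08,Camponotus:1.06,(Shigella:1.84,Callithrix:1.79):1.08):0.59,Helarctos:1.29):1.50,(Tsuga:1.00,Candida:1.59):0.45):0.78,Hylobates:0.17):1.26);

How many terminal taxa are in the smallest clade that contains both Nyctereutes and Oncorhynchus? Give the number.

16

The MRCA of Nyctereutes and Oncorhynchus is the node subtending (((Bacillus,((Brassica,(Rana,Cuon)),Saccharomyces)),(Ateles,(Felis,Oncorhynchus))),Formica,(((Nyctereutes,Lynx),Secale),(Acinonyx,(Turdus,Drosophila,Cricetus)))).
That clade contains 16 terminal taxa: Acinonyx, Ateles, Bacillus, Brassica, Cricetus, Cuon, Drosophila, Felis, Formica, Lynx, Nyctereutes, Oncorhynchus, Rana, Saccharomyces, Secale, Turdus.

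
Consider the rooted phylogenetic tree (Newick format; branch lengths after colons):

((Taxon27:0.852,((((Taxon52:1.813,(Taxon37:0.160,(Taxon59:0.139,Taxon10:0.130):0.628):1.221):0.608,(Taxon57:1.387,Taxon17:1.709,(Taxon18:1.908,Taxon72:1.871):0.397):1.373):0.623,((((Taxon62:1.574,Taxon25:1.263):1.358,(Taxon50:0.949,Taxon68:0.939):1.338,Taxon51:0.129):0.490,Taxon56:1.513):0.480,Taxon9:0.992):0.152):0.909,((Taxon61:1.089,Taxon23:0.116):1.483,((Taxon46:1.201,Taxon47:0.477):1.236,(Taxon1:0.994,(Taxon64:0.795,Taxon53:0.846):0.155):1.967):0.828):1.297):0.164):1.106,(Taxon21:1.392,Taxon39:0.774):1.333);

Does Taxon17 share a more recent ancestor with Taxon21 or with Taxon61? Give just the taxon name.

Taxon61

The MRCA of Taxon17 and Taxon61 subtends ((((Taxon52,(Taxon37,(Taxon59,Taxon10))),(Taxon57,Taxon17,(Taxon18,Taxon72))),((((Taxon62,Taxon25),(Taxon50,Taxon68),Taxon51),Taxon56),Taxon9)),((Taxon61,Taxon23),((Taxon46,Taxon47),(Taxon1,(Taxon64,Taxon53))))) (22 taxa).
The MRCA of Taxon17 and Taxon21 is the root, subtending the entire tree (25 taxa).
The first is nested inside the second, so Taxon17 shares a more recent common ancestor with Taxon61.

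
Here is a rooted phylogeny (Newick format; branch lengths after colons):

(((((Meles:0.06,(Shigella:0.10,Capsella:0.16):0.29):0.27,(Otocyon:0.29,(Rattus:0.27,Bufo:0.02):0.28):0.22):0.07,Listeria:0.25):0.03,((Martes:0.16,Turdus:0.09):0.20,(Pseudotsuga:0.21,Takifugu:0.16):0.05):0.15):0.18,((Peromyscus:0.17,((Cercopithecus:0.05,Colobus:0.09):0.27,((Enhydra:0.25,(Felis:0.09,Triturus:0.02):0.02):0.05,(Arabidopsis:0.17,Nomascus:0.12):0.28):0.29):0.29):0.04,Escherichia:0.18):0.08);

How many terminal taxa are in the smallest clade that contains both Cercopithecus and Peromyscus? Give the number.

8

The MRCA of Cercopithecus and Peromyscus is the node subtending (Peromyscus,((Cercopithecus,Colobus),((Enhydra,(Felis,Triturus)),(Arabidopsis,Nomascus)))).
That clade contains 8 terminal taxa: Arabidopsis, Cercopithecus, Colobus, Enhydra, Felis, Nomascus, Peromyscus, Triturus.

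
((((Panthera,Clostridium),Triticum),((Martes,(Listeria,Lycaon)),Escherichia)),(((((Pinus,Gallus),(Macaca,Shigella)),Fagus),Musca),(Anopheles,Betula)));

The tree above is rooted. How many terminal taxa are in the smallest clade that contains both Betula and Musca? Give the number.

The MRCA of Betula and Musca is the node subtending (((((Pinus,Gallus),(Macaca,Shigella)),Fagus),Musca),(Anopheles,Betula)).
That clade contains 8 terminal taxa: Anopheles, Betula, Fagus, Gallus, Macaca, Musca, Pinus, Shigella.

8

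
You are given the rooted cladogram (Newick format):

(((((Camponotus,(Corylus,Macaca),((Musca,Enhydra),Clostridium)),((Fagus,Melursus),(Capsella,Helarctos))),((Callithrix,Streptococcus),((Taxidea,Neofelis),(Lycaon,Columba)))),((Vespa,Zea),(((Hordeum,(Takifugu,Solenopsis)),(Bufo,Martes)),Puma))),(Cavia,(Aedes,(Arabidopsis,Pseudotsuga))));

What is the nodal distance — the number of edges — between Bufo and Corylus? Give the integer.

10

The MRCA of Bufo and Corylus is the node subtending ((((Camponotus,(Corylus,Macaca),((Musca,Enhydra),Clostridium)),((Fagus,Melursus),(Capsella,Helarctos))),((Callithrix,Streptococcus),((Taxidea,Neofelis),(Lycaon,Columba)))),((Vespa,Zea),(((Hordeum,(Takifugu,Solenopsis)),(Bufo,Martes)),Puma))).
From Bufo up to that node: 5 branches. From Corylus up to the same node: 5 branches. Total: 5 + 5 = 10.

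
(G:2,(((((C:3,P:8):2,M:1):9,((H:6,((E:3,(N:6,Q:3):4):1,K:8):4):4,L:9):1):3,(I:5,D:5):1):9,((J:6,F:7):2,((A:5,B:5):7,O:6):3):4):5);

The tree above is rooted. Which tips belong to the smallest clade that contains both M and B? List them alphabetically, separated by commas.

Tracing M: it sits inside ((C,P),M).
Tracing B: it sits inside (A,B).
The smallest clade enclosing both is (((((C,P),M),((H,((E,(N,Q)),K)),L)),(I,D)),((J,F),((A,B),O))); the answer is its 16 terminal taxa in alphabetical order.

A, B, C, D, E, F, H, I, J, K, L, M, N, O, P, Q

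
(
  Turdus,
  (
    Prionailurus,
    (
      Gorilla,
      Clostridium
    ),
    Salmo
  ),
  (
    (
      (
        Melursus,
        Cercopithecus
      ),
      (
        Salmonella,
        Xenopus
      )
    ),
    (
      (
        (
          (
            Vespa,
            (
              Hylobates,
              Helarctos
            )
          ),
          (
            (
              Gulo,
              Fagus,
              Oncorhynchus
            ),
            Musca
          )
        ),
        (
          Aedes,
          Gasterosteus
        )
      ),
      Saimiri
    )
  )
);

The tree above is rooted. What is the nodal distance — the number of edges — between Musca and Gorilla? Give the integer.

The MRCA of Musca and Gorilla is the root of the tree.
From Musca up to that node: 6 branches. From Gorilla up to the same node: 3 branches. Total: 6 + 3 = 9.

9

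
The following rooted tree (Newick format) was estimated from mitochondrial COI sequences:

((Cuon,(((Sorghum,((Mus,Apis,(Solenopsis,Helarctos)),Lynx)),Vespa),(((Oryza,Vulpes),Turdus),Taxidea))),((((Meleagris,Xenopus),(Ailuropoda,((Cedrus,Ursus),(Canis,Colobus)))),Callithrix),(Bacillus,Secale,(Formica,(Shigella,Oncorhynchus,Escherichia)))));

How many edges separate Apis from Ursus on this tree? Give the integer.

14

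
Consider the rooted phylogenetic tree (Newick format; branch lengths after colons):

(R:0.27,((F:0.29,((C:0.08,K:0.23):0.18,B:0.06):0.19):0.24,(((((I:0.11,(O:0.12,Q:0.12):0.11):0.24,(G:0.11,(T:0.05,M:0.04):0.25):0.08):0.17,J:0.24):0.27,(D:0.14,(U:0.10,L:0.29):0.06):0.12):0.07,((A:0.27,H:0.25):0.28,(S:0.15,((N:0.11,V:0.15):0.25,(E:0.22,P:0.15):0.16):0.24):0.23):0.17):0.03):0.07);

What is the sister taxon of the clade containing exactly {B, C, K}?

F

The clade containing exactly {B, C, K} attaches to the tree at the node subtending (F,((C,K),B)).
The other lineage descending from that same node — the sister group — is the single tip F.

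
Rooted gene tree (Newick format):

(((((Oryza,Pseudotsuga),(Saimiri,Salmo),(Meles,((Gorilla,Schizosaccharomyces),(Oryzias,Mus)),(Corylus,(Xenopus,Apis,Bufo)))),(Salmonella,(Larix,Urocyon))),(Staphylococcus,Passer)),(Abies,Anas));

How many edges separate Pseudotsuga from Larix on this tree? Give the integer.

6

The MRCA of Pseudotsuga and Larix is the node subtending (((Oryza,Pseudotsuga),(Saimiri,Salmo),(Meles,((Gorilla,Schizosaccharomyces),(Oryzias,Mus)),(Corylus,(Xenopus,Apis,Bufo)))),(Salmonella,(Larix,Urocyon))).
From Pseudotsuga up to that node: 3 branches. From Larix up to the same node: 3 branches. Total: 3 + 3 = 6.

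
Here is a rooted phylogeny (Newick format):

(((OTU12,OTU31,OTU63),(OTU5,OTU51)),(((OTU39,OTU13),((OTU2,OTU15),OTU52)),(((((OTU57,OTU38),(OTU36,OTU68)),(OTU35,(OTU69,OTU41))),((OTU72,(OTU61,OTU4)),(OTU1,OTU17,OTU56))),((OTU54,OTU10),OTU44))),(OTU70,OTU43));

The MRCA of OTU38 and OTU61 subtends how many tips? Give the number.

13

The MRCA of OTU38 and OTU61 is the node subtending ((((OTU57,OTU38),(OTU36,OTU68)),(OTU35,(OTU69,OTU41))),((OTU72,(OTU61,OTU4)),(OTU1,OTU17,OTU56))).
That clade contains 13 terminal taxa: OTU1, OTU17, OTU35, OTU36, OTU38, OTU4, OTU41, OTU56, OTU57, OTU61, OTU68, OTU69, OTU72.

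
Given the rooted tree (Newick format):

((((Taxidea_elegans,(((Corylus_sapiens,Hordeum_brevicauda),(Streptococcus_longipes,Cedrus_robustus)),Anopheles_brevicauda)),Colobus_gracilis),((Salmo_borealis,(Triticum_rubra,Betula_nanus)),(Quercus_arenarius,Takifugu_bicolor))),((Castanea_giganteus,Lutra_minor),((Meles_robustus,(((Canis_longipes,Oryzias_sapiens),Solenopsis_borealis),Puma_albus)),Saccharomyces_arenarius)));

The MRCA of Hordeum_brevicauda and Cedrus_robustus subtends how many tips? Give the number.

The MRCA of Hordeum_brevicauda and Cedrus_robustus is the node subtending ((Corylus_sapiens,Hordeum_brevicauda),(Streptococcus_longipes,Cedrus_robustus)).
That clade contains 4 terminal taxa: Cedrus_robustus, Corylus_sapiens, Hordeum_brevicauda, Streptococcus_longipes.

4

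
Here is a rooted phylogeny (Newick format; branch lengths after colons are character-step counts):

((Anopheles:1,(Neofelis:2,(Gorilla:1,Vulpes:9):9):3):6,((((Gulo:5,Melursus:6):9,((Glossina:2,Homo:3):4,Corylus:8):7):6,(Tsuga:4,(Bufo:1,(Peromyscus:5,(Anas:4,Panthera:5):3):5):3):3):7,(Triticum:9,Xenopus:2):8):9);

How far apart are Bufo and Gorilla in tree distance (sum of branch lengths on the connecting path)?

42

The path runs Bufo → … → MRCA → … → Gorilla; the MRCA is the root of the tree.
Branch lengths along that path: 1 + 3 + 3 + 7 + 9 + 6 + 3 + 9 + 1 = 42.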